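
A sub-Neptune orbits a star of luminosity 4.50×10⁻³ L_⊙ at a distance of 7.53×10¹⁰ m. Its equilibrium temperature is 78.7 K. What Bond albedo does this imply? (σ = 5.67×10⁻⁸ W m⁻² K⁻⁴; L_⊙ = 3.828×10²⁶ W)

A ≈ 0.64

L = 4.50×10⁻³ × 3.828×10²⁶ = 1.72×10²⁴ W.
Flux: S = L/(4πd²) = 1.72×10²⁴/(4π×(7.53×10¹⁰)²) = 24.2 W m⁻².
From T_eq⁴ = S(1−A)/(4σ): 1−A = 4σT_eq⁴/S.
1−A = 4 × 5.67×10⁻⁸ × (78.7)⁴ / 24.2 = 0.360.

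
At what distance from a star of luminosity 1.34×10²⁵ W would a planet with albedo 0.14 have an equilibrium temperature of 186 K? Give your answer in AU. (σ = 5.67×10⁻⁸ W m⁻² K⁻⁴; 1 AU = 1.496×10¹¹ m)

From T_eq⁴ = L(1−A)/(16πσd²): d = √[L(1−A)/(16πσT_eq⁴)].
d = √[1.34×10²⁵ × 0.86 / (16π × 5.67×10⁻⁸ × (186)⁴)] = 5.81×10¹⁰ m = 0.389 AU.

d ≈ 0.389 AU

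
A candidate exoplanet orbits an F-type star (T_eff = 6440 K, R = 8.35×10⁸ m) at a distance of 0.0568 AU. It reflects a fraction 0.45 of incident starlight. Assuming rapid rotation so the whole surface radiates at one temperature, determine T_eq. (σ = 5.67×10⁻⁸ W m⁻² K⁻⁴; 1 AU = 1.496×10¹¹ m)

T_eq ≈ 1230 K

d = 0.0568 AU = 8.50×10⁹ m.
L = 4πR_⋆²σT_⋆⁴ = 4π(8.35×10⁸)² × 5.67×10⁻⁸ × (6440)⁴ = 8.54×10²⁶ W.
S = L/(4πd²) = 9.42×10⁵ W m⁻².
Energy balance: absorbed = emitted ⇒ πR²·S(1−A) = 4πR²·σT_eq⁴, so T_eq⁴ = S(1−A)/(4σ).
T_eq = [9.42×10⁵ × 0.55 / (4 × 5.67×10⁻⁸)]^(1/4) = (2.28×10¹²)^(1/4) = 1230 K.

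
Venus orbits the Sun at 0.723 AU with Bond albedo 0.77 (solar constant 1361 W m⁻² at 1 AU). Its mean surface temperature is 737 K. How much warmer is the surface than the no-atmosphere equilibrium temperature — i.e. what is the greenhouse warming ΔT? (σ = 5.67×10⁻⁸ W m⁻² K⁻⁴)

ΔT ≈ 510.3 K

S = 1361/0.723² = 2604 W m⁻².
T_eq = [S(1−A)/(4σ)]^(1/4) = [2604×0.23/(4×5.67×10⁻⁸)]^(1/4) = 226.7 K.
ΔT = T_surf − T_eq = 737 − 226.7.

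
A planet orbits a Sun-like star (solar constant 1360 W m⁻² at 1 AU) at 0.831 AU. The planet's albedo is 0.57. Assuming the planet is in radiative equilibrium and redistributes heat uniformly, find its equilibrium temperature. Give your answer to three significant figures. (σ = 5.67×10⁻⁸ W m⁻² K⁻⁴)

T_eq ≈ 247 K

Flux at 0.831 AU: S = 1360/0.831² = 1970 W m⁻².
Energy balance: absorbed = emitted ⇒ πR²·S(1−A) = 4πR²·σT_eq⁴, so T_eq⁴ = S(1−A)/(4σ).
T_eq = [1970 × 0.43 / (4 × 5.67×10⁻⁸)]^(1/4) = (3.73×10⁹)^(1/4) = 247 K.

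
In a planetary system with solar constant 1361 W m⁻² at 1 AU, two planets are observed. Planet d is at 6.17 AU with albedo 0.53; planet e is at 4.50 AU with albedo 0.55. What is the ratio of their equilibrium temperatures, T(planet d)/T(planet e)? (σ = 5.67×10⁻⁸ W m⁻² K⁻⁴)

T₁/T₂ ≈ 0.863

T_eq = [S₀(1−A)/(4σd²)]^(1/4), so T ∝ (1−A)^(1/4) / √d.
T₁ = [1361×0.47/(4×5.67×10⁻⁸×6.17²)]^(1/4) = 92.78 K.
T₂ = [1361×0.45/(4×5.67×10⁻⁸×4.50²)]^(1/4) = 107.46 K.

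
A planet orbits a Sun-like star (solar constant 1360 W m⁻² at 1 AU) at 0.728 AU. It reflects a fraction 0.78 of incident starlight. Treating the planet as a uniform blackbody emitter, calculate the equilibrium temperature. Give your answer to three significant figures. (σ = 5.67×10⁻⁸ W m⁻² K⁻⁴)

Flux at 0.728 AU: S = 1360/0.728² = 2570 W m⁻².
Energy balance: absorbed = emitted ⇒ πR²·S(1−A) = 4πR²·σT_eq⁴, so T_eq⁴ = S(1−A)/(4σ).
T_eq = [2570 × 0.22 / (4 × 5.67×10⁻⁸)]^(1/4) = (2.49×10⁹)^(1/4) = 223 K.

T_eq ≈ 223 K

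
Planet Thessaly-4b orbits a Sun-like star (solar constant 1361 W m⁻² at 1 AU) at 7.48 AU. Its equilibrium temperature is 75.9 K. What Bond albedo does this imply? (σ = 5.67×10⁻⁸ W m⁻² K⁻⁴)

A ≈ 0.69

Flux at 7.48 AU: S = 1361/7.48² = 24.3 W m⁻².
From T_eq⁴ = S(1−A)/(4σ): 1−A = 4σT_eq⁴/S.
1−A = 4 × 5.67×10⁻⁸ × (75.9)⁴ / 24.3 = 0.309.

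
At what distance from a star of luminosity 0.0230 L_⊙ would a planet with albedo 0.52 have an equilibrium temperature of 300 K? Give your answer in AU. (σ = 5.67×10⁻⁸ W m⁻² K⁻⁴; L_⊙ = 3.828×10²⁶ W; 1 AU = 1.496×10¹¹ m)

L = 0.0230 × 3.828×10²⁶ = 8.80×10²⁴ W.
From T_eq⁴ = L(1−A)/(16πσd²): d = √[L(1−A)/(16πσT_eq⁴)].
d = √[8.80×10²⁴ × 0.48 / (16π × 5.67×10⁻⁸ × (300)⁴)] = 1.35×10¹⁰ m = 0.0904 AU.

d ≈ 0.0904 AU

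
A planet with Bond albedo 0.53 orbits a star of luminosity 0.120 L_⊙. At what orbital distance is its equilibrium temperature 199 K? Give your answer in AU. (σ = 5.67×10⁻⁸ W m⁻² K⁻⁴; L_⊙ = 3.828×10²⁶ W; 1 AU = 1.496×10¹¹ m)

L = 0.120 × 3.828×10²⁶ = 4.59×10²⁵ W.
From T_eq⁴ = L(1−A)/(16πσd²): d = √[L(1−A)/(16πσT_eq⁴)].
d = √[4.59×10²⁵ × 0.47 / (16π × 5.67×10⁻⁸ × (199)⁴)] = 6.95×10¹⁰ m = 0.465 AU.

d ≈ 0.465 AU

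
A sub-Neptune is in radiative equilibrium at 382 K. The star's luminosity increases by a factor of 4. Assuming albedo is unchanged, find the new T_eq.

T_eq ≈ 540 K

T_eq ∝ L^(1/4) · d^(−1/2).
T′ = 382 × 4^(1/4) = 540 K.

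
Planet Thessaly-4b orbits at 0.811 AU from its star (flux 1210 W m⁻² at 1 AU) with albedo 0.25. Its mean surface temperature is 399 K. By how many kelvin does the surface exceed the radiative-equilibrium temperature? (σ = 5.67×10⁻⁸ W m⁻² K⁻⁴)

ΔT ≈ 119.7 K

S = 1210/0.811² = 1840 W m⁻².
T_eq = [S(1−A)/(4σ)]^(1/4) = [1840×0.75/(4×5.67×10⁻⁸)]^(1/4) = 279.3 K.
ΔT = T_surf − T_eq = 399 − 279.3.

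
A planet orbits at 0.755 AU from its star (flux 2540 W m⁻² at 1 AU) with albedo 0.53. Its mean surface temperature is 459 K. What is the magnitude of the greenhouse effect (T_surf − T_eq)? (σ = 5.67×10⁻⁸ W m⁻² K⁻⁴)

S = 2540/0.755² = 4456 W m⁻².
T_eq = [S(1−A)/(4σ)]^(1/4) = [4456×0.47/(4×5.67×10⁻⁸)]^(1/4) = 310.0 K.
ΔT = T_surf − T_eq = 459 − 310.0.

ΔT ≈ 149.0 K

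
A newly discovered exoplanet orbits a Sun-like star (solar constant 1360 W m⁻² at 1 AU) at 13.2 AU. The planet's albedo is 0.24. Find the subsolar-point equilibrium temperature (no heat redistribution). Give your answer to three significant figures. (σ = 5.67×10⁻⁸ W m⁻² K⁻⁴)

T_ss ≈ 101 K

Flux at 13.2 AU: S = 1360/13.2² = 7.81 W m⁻².
At the subsolar point the surface absorbs S(1−A) and emits σT⁴ per unit area — no factor of 4, since only the local patch is in balance.
T = [7.81 × 0.76 / 5.67×10⁻⁸]^(1/4) = (1.05×10⁸)^(1/4) = 101 K.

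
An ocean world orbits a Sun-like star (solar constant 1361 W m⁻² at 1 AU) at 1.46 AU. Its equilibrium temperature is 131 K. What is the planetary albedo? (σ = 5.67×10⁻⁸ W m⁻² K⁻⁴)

Flux at 1.46 AU: S = 1361/1.46² = 638 W m⁻².
From T_eq⁴ = S(1−A)/(4σ): 1−A = 4σT_eq⁴/S.
1−A = 4 × 5.67×10⁻⁸ × (131)⁴ / 638 = 0.105.

A ≈ 0.90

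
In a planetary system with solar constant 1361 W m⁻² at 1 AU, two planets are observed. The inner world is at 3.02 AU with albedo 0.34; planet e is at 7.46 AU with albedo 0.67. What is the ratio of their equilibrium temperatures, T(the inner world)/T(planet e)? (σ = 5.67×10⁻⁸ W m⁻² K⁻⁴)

T_eq = [S₀(1−A)/(4σd²)]^(1/4), so T ∝ (1−A)^(1/4) / √d.
T₁ = [1361×0.66/(4×5.67×10⁻⁸×3.02²)]^(1/4) = 144.36 K.
T₂ = [1361×0.33/(4×5.67×10⁻⁸×7.46²)]^(1/4) = 77.23 K.

T₁/T₂ ≈ 1.869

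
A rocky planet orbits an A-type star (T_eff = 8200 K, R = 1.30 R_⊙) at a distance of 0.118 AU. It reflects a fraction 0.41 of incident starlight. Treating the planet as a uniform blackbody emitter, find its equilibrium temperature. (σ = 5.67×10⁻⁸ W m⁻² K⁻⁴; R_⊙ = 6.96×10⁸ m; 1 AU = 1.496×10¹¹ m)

T_eq ≈ 1150 K

R_⋆ = 1.30 × 6.96×10⁸ = 9.05×10⁸ m.
d = 0.118 AU = 1.77×10¹⁰ m.
L = 4πR_⋆²σT_⋆⁴ = 4π(9.05×10⁸)² × 5.67×10⁻⁸ × (8200)⁴ = 2.64×10²⁷ W.
S = L/(4πd²) = 6.73×10⁵ W m⁻².
Energy balance: absorbed = emitted ⇒ πR²·S(1−A) = 4πR²·σT_eq⁴, so T_eq⁴ = S(1−A)/(4σ).
T_eq = [6.73×10⁵ × 0.59 / (4 × 5.67×10⁻⁸)]^(1/4) = (1.75×10¹²)^(1/4) = 1150 K.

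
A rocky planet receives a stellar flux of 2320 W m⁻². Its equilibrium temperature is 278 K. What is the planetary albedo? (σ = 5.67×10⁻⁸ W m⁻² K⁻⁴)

A ≈ 0.42

From T_eq⁴ = S(1−A)/(4σ): 1−A = 4σT_eq⁴/S.
1−A = 4 × 5.67×10⁻⁸ × (278)⁴ / 2320 = 0.584.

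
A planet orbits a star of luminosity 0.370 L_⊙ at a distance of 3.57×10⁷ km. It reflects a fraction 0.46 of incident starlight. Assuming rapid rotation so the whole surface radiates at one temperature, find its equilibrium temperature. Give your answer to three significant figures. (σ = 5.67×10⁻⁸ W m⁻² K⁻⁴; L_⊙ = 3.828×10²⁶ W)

T_eq ≈ 381 K

d = 3.57×10⁷ km = 3.57×10¹⁰ m.
L = 0.370 × 3.828×10²⁶ = 1.42×10²⁶ W.
Flux: S = L/(4πd²) = 1.42×10²⁶/(4π×(3.57×10¹⁰)²) = 8840 W m⁻².
Energy balance: absorbed = emitted ⇒ πR²·S(1−A) = 4πR²·σT_eq⁴, so T_eq⁴ = S(1−A)/(4σ).
T_eq = [8840 × 0.54 / (4 × 5.67×10⁻⁸)]^(1/4) = (2.11×10¹⁰)^(1/4) = 381 K.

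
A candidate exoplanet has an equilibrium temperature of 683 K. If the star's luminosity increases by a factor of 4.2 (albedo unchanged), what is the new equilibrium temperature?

T_eq ∝ L^(1/4) · d^(−1/2).
T′ = 683 × 4.2^(1/4) = 978 K.

T_eq ≈ 978 K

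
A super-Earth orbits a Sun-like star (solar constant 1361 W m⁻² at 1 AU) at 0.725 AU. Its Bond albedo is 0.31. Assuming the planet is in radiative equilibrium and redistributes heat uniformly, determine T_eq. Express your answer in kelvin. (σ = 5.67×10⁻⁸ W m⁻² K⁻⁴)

T_eq ≈ 298 K

Flux at 0.725 AU: S = 1361/0.725² = 2590 W m⁻².
Energy balance: absorbed = emitted ⇒ πR²·S(1−A) = 4πR²·σT_eq⁴, so T_eq⁴ = S(1−A)/(4σ).
T_eq = [2590 × 0.69 / (4 × 5.67×10⁻⁸)]^(1/4) = (7.88×10⁹)^(1/4) = 298 K.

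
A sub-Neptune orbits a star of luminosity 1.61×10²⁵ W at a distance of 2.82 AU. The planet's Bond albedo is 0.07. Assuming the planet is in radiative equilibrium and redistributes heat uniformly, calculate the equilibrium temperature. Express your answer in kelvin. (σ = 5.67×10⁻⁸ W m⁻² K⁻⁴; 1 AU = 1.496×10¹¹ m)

T_eq ≈ 73.7 K

d = 2.82 AU = 4.22×10¹¹ m.
Flux: S = L/(4πd²) = 1.61×10²⁵/(4π×(4.22×10¹¹)²) = 7.20 W m⁻².
Energy balance: absorbed = emitted ⇒ πR²·S(1−A) = 4πR²·σT_eq⁴, so T_eq⁴ = S(1−A)/(4σ).
T_eq = [7.20 × 0.93 / (4 × 5.67×10⁻⁸)]^(1/4) = (2.95×10⁷)^(1/4) = 73.7 K.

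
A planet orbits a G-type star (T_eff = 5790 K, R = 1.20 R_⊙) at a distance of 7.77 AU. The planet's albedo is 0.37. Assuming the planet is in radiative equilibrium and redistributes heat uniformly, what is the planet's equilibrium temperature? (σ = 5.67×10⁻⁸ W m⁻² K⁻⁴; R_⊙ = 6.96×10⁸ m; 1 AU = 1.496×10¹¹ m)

T_eq ≈ 97.8 K

R_⋆ = 1.20 × 6.96×10⁸ = 8.35×10⁸ m.
d = 7.77 AU = 1.16×10¹² m.
L = 4πR_⋆²σT_⋆⁴ = 4π(8.35×10⁸)² × 5.67×10⁻⁸ × (5790)⁴ = 5.59×10²⁶ W.
S = L/(4πd²) = 32.9 W m⁻².
Energy balance: absorbed = emitted ⇒ πR²·S(1−A) = 4πR²·σT_eq⁴, so T_eq⁴ = S(1−A)/(4σ).
T_eq = [32.9 × 0.63 / (4 × 5.67×10⁻⁸)]^(1/4) = (9.14×10⁷)^(1/4) = 97.8 K.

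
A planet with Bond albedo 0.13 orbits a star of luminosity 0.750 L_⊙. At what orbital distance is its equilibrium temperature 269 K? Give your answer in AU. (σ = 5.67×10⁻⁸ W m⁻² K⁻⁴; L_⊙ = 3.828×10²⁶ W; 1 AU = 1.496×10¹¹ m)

d ≈ 0.865 AU

L = 0.750 × 3.828×10²⁶ = 2.87×10²⁶ W.
From T_eq⁴ = L(1−A)/(16πσd²): d = √[L(1−A)/(16πσT_eq⁴)].
d = √[2.87×10²⁶ × 0.87 / (16π × 5.67×10⁻⁸ × (269)⁴)] = 1.29×10¹¹ m = 0.865 AU.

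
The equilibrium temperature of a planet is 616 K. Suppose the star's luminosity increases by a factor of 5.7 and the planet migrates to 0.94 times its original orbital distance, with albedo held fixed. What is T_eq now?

T_eq ≈ 982 K

T_eq ∝ L^(1/4) · d^(−1/2).
T′ = 616 × 5.7^(1/4) / 0.94^(1/2) = 982 K.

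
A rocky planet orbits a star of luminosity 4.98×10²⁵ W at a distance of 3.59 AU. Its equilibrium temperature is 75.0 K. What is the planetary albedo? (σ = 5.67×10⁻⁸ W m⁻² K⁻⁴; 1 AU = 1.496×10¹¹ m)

d = 3.59 AU = 5.37×10¹¹ m.
Flux: S = L/(4πd²) = 4.98×10²⁵/(4π×(5.37×10¹¹)²) = 13.7 W m⁻².
From T_eq⁴ = S(1−A)/(4σ): 1−A = 4σT_eq⁴/S.
1−A = 4 × 5.67×10⁻⁸ × (75.0)⁴ / 13.7 = 0.522.

A ≈ 0.48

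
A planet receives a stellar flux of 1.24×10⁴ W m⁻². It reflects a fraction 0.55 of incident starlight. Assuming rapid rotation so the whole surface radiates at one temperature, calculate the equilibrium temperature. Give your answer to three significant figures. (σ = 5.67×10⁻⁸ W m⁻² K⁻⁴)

Energy balance: absorbed = emitted ⇒ πR²·S(1−A) = 4πR²·σT_eq⁴, so T_eq⁴ = S(1−A)/(4σ).
T_eq = [1.24×10⁴ × 0.45 / (4 × 5.67×10⁻⁸)]^(1/4) = (2.46×10¹⁰)^(1/4) = 396 K.

T_eq ≈ 396 K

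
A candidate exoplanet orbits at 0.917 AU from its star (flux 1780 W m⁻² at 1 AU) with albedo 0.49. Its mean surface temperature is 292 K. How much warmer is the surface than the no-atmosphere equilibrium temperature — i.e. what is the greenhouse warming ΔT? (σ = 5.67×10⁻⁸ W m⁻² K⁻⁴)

ΔT ≈ 29.3 K

S = 1780/0.917² = 2117 W m⁻².
T_eq = [S(1−A)/(4σ)]^(1/4) = [2117×0.51/(4×5.67×10⁻⁸)]^(1/4) = 262.7 K.
ΔT = T_surf − T_eq = 292 − 262.7.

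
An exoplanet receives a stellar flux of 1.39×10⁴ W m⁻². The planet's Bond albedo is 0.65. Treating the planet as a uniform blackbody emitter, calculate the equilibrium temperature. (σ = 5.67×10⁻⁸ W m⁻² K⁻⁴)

Energy balance: absorbed = emitted ⇒ πR²·S(1−A) = 4πR²·σT_eq⁴, so T_eq⁴ = S(1−A)/(4σ).
T_eq = [1.39×10⁴ × 0.35 / (4 × 5.67×10⁻⁸)]^(1/4) = (2.15×10¹⁰)^(1/4) = 383 K.

T_eq ≈ 383 K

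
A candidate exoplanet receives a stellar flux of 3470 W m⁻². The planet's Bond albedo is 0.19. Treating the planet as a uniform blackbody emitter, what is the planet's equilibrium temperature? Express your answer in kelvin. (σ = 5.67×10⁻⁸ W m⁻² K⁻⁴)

Energy balance: absorbed = emitted ⇒ πR²·S(1−A) = 4πR²·σT_eq⁴, so T_eq⁴ = S(1−A)/(4σ).
T_eq = [3470 × 0.81 / (4 × 5.67×10⁻⁸)]^(1/4) = (1.24×10¹⁰)^(1/4) = 334 K.

T_eq ≈ 334 K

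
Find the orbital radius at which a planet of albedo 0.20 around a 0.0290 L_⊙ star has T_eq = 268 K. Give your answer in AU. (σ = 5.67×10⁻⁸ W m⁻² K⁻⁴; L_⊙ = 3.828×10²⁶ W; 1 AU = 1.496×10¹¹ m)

L = 0.0290 × 3.828×10²⁶ = 1.11×10²⁵ W.
From T_eq⁴ = L(1−A)/(16πσd²): d = √[L(1−A)/(16πσT_eq⁴)].
d = √[1.11×10²⁵ × 0.80 / (16π × 5.67×10⁻⁸ × (268)⁴)] = 2.46×10¹⁰ m = 0.164 AU.

d ≈ 0.164 AU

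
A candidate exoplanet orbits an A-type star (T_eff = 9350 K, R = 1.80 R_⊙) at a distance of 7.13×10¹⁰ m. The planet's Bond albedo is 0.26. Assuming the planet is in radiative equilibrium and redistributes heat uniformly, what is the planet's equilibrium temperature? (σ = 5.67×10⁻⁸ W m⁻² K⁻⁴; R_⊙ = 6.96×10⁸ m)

R_⋆ = 1.80 × 6.96×10⁸ = 1.25×10⁹ m.
L = 4πR_⋆²σT_⋆⁴ = 4π(1.25×10⁹)² × 5.67×10⁻⁸ × (9350)⁴ = 8.55×10²⁷ W.
S = L/(4πd²) = 1.34×10⁵ W m⁻².
Energy balance: absorbed = emitted ⇒ πR²·S(1−A) = 4πR²·σT_eq⁴, so T_eq⁴ = S(1−A)/(4σ).
T_eq = [1.34×10⁵ × 0.74 / (4 × 5.67×10⁻⁸)]^(1/4) = (4.37×10¹¹)^(1/4) = 813 K.

T_eq ≈ 813 K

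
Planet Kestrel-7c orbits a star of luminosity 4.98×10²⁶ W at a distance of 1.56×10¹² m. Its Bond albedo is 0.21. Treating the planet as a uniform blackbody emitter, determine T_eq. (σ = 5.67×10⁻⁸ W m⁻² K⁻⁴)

T_eq ≈ 86.8 K

Flux: S = L/(4πd²) = 4.98×10²⁶/(4π×(1.56×10¹²)²) = 16.3 W m⁻².
Energy balance: absorbed = emitted ⇒ πR²·S(1−A) = 4πR²·σT_eq⁴, so T_eq⁴ = S(1−A)/(4σ).
T_eq = [16.3 × 0.79 / (4 × 5.67×10⁻⁸)]^(1/4) = (5.67×10⁷)^(1/4) = 86.8 K.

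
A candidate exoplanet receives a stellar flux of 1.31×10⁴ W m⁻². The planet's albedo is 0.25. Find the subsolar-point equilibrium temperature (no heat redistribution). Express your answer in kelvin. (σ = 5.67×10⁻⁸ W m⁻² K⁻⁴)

At the subsolar point the surface absorbs S(1−A) and emits σT⁴ per unit area — no factor of 4, since only the local patch is in balance.
T = [1.31×10⁴ × 0.75 / 5.67×10⁻⁸]^(1/4) = (1.73×10¹¹)^(1/4) = 645 K.

T_ss ≈ 645 K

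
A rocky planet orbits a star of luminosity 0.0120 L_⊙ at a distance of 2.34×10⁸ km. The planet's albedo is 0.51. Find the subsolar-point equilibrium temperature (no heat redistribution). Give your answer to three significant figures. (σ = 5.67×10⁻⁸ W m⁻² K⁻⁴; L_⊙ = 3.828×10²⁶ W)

d = 2.34×10⁸ km = 2.34×10¹¹ m.
L = 0.0120 × 3.828×10²⁶ = 4.59×10²⁴ W.
Flux: S = L/(4πd²) = 4.59×10²⁴/(4π×(2.34×10¹¹)²) = 6.68 W m⁻².
At the subsolar point the surface absorbs S(1−A) and emits σT⁴ per unit area — no factor of 4, since only the local patch is in balance.
T = [6.68 × 0.49 / 5.67×10⁻⁸]^(1/4) = (5.77×10⁷)^(1/4) = 87.2 K.

T_ss ≈ 87.2 K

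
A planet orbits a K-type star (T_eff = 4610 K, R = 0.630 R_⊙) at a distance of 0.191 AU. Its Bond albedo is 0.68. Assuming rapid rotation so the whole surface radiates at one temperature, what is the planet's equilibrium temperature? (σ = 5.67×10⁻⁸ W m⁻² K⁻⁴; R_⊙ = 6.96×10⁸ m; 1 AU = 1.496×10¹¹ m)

R_⋆ = 0.630 × 6.96×10⁸ = 4.38×10⁸ m.
d = 0.191 AU = 2.86×10¹⁰ m.
L = 4πR_⋆²σT_⋆⁴ = 4π(4.38×10⁸)² × 5.67×10⁻⁸ × (4610)⁴ = 6.19×10²⁵ W.
S = L/(4πd²) = 6030 W m⁻².
Energy balance: absorbed = emitted ⇒ πR²·S(1−A) = 4πR²·σT_eq⁴, so T_eq⁴ = S(1−A)/(4σ).
T_eq = [6030 × 0.32 / (4 × 5.67×10⁻⁸)]^(1/4) = (8.51×10⁹)^(1/4) = 304 K.

T_eq ≈ 304 K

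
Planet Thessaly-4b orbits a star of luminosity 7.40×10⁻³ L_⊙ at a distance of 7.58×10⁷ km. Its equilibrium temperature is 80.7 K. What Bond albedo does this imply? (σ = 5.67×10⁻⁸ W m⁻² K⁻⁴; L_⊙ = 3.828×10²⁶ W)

d = 7.58×10⁷ km = 7.58×10¹⁰ m.
L = 7.40×10⁻³ × 3.828×10²⁶ = 2.83×10²⁴ W.
Flux: S = L/(4πd²) = 2.83×10²⁴/(4π×(7.58×10¹⁰)²) = 39.2 W m⁻².
From T_eq⁴ = S(1−A)/(4σ): 1−A = 4σT_eq⁴/S.
1−A = 4 × 5.67×10⁻⁸ × (80.7)⁴ / 39.2 = 0.245.

A ≈ 0.75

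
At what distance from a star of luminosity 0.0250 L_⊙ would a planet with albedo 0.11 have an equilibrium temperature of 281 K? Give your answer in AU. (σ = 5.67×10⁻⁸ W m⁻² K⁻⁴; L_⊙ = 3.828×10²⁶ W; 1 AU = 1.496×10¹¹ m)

L = 0.0250 × 3.828×10²⁶ = 9.57×10²⁴ W.
From T_eq⁴ = L(1−A)/(16πσd²): d = √[L(1−A)/(16πσT_eq⁴)].
d = √[9.57×10²⁴ × 0.89 / (16π × 5.67×10⁻⁸ × (281)⁴)] = 2.19×10¹⁰ m = 0.146 AU.

d ≈ 0.146 AU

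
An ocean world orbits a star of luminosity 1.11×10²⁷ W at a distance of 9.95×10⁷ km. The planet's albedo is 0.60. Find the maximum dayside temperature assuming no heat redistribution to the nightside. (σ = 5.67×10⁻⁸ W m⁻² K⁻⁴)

d = 9.95×10⁷ km = 9.95×10¹⁰ m.
Flux: S = L/(4πd²) = 1.11×10²⁷/(4π×(9.95×10¹⁰)²) = 8920 W m⁻².
With no redistribution each surface element balances locally: S(1−A) = σT⁴.
T = [8920 × 0.40 / 5.67×10⁻⁸]^(1/4) = (6.29×10¹⁰)^(1/4) = 501 K.

T_ss ≈ 501 K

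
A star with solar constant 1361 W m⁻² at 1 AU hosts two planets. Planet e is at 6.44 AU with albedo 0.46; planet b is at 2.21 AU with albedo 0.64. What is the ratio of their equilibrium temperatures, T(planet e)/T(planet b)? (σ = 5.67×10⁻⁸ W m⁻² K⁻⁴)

T₁/T₂ ≈ 0.648

T_eq = [S₀(1−A)/(4σd²)]^(1/4), so T ∝ (1−A)^(1/4) / √d.
T₁ = [1361×0.54/(4×5.67×10⁻⁸×6.44²)]^(1/4) = 94.02 K.
T₂ = [1361×0.36/(4×5.67×10⁻⁸×2.21²)]^(1/4) = 145.02 K.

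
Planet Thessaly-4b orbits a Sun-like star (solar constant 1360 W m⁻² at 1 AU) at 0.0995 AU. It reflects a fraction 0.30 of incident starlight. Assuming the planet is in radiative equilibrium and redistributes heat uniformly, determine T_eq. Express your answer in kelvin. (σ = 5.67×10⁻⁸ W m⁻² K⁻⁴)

T_eq ≈ 807 K

Flux at 0.0995 AU: S = 1360/0.0995² = 1.37×10⁵ W m⁻².
Energy balance: absorbed = emitted ⇒ πR²·S(1−A) = 4πR²·σT_eq⁴, so T_eq⁴ = S(1−A)/(4σ).
T_eq = [1.37×10⁵ × 0.70 / (4 × 5.67×10⁻⁸)]^(1/4) = (4.24×10¹¹)^(1/4) = 807 K.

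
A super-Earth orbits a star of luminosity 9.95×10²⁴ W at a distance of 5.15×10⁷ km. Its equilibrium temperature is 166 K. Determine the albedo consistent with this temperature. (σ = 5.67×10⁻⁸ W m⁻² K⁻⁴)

d = 5.15×10⁷ km = 5.15×10¹⁰ m.
Flux: S = L/(4πd²) = 9.95×10²⁴/(4π×(5.15×10¹⁰)²) = 299 W m⁻².
From T_eq⁴ = S(1−A)/(4σ): 1−A = 4σT_eq⁴/S.
1−A = 4 × 5.67×10⁻⁸ × (166)⁴ / 299 = 0.577.

A ≈ 0.42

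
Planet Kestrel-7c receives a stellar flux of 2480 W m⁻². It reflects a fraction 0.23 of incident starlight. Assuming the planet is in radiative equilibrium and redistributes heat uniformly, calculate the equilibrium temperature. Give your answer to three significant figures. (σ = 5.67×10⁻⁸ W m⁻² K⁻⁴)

T_eq ≈ 303 K

Energy balance: absorbed = emitted ⇒ πR²·S(1−A) = 4πR²·σT_eq⁴, so T_eq⁴ = S(1−A)/(4σ).
T_eq = [2480 × 0.77 / (4 × 5.67×10⁻⁸)]^(1/4) = (8.42×10⁹)^(1/4) = 303 K.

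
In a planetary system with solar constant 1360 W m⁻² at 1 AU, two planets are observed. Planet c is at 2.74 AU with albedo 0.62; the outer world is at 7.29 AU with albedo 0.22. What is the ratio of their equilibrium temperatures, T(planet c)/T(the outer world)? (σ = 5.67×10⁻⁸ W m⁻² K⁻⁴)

T₁/T₂ ≈ 1.363

T_eq = [S₀(1−A)/(4σd²)]^(1/4), so T ∝ (1−A)^(1/4) / √d.
T₁ = [1360×0.38/(4×5.67×10⁻⁸×2.74²)]^(1/4) = 131.99 K.
T₂ = [1360×0.78/(4×5.67×10⁻⁸×7.29²)]^(1/4) = 96.86 K.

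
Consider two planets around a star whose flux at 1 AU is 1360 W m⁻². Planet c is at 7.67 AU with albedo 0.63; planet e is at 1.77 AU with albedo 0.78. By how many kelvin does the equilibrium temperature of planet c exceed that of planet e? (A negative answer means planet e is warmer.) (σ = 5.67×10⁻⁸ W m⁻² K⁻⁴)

T_eq = [S₀(1−A)/(4σd²)]^(1/4), so T ∝ (1−A)^(1/4) / √d.
T₁ = [1360×0.37/(4×5.67×10⁻⁸×7.67²)]^(1/4) = 78.37 K.
T₂ = [1360×0.22/(4×5.67×10⁻⁸×1.77²)]^(1/4) = 143.25 K.

ΔT ≈ -64.9 K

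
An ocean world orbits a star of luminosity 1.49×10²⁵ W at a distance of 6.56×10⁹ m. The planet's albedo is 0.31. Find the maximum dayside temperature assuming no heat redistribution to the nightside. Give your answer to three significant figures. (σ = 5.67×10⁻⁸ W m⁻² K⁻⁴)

Flux: S = L/(4πd²) = 1.49×10²⁵/(4π×(6.56×10⁹)²) = 2.76×10⁴ W m⁻².
With no redistribution each surface element balances locally: S(1−A) = σT⁴.
T = [2.76×10⁴ × 0.69 / 5.67×10⁻⁸]^(1/4) = (3.35×10¹¹)^(1/4) = 761 K.

T_ss ≈ 761 K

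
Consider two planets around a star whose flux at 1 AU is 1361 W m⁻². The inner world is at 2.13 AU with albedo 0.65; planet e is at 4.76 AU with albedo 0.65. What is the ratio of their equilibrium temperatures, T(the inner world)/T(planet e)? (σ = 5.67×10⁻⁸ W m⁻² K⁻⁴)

T_eq = [S₀(1−A)/(4σd²)]^(1/4), so T ∝ (1−A)^(1/4) / √d.
T₁ = [1361×0.35/(4×5.67×10⁻⁸×2.13²)]^(1/4) = 146.68 K.
T₂ = [1361×0.35/(4×5.67×10⁻⁸×4.76²)]^(1/4) = 98.12 K.

T₁/T₂ ≈ 1.495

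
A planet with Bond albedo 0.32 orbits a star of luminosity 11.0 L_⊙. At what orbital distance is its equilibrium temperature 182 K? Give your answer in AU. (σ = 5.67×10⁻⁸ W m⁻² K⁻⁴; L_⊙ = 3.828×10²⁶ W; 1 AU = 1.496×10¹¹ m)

d ≈ 6.40 AU

L = 11.0 × 3.828×10²⁶ = 4.21×10²⁷ W.
From T_eq⁴ = L(1−A)/(16πσd²): d = √[L(1−A)/(16πσT_eq⁴)].
d = √[4.21×10²⁷ × 0.68 / (16π × 5.67×10⁻⁸ × (182)⁴)] = 9.57×10¹¹ m = 6.40 AU.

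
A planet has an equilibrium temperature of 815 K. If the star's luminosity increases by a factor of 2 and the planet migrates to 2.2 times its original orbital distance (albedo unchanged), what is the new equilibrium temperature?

T_eq ∝ L^(1/4) · d^(−1/2).
T′ = 815 × 2^(1/4) / 2.2^(1/2) = 653 K.

T_eq ≈ 653 K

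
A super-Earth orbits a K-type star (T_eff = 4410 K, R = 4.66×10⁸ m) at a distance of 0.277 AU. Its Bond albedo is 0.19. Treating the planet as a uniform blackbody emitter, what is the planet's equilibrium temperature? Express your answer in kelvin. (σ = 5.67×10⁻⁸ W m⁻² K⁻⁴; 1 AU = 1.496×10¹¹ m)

d = 0.277 AU = 4.14×10¹⁰ m.
L = 4πR_⋆²σT_⋆⁴ = 4π(4.66×10⁸)² × 5.67×10⁻⁸ × (4410)⁴ = 5.85×10²⁵ W.
S = L/(4πd²) = 2710 W m⁻².
Energy balance: absorbed = emitted ⇒ πR²·S(1−A) = 4πR²·σT_eq⁴, so T_eq⁴ = S(1−A)/(4σ).
T_eq = [2710 × 0.81 / (4 × 5.67×10⁻⁸)]^(1/4) = (9.69×10⁹)^(1/4) = 314 K.

T_eq ≈ 314 K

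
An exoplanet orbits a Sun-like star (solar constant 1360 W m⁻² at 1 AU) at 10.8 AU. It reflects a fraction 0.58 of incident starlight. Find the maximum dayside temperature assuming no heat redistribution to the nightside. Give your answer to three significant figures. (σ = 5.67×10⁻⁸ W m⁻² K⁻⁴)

T_ss ≈ 96.4 K

Flux at 10.8 AU: S = 1360/10.8² = 11.7 W m⁻².
With no redistribution each surface element balances locally: S(1−A) = σT⁴.
T = [11.7 × 0.42 / 5.67×10⁻⁸]^(1/4) = (8.64×10⁷)^(1/4) = 96.4 K.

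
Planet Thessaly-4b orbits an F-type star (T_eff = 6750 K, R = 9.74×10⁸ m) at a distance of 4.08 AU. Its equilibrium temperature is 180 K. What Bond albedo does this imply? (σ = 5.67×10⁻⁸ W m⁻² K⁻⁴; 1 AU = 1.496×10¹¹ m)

A ≈ 0.21

d = 4.08 AU = 6.10×10¹¹ m.
L = 4πR_⋆²σT_⋆⁴ = 4π(9.74×10⁸)² × 5.67×10⁻⁸ × (6750)⁴ = 1.40×10²⁷ W.
S = L/(4πd²) = 300 W m⁻².
From T_eq⁴ = S(1−A)/(4σ): 1−A = 4σT_eq⁴/S.
1−A = 4 × 5.67×10⁻⁸ × (180)⁴ / 300 = 0.794.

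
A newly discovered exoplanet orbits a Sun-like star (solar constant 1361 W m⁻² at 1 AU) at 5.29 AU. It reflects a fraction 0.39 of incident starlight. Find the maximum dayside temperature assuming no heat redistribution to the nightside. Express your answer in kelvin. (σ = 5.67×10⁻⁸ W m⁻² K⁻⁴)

T_ss ≈ 151 K

Flux at 5.29 AU: S = 1361/5.29² = 48.6 W m⁻².
With no redistribution each surface element balances locally: S(1−A) = σT⁴.
T = [48.6 × 0.61 / 5.67×10⁻⁸]^(1/4) = (5.23×10⁸)^(1/4) = 151 K.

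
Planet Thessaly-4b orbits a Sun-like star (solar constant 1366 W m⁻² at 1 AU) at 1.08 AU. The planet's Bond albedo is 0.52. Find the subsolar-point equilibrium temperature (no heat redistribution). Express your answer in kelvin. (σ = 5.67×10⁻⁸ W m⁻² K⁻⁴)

T_ss ≈ 316 K

Flux at 1.08 AU: S = 1366/1.08² = 1170 W m⁻².
At the subsolar point the surface absorbs S(1−A) and emits σT⁴ per unit area — no factor of 4, since only the local patch is in balance.
T = [1170 × 0.48 / 5.67×10⁻⁸]^(1/4) = (9.91×10⁹)^(1/4) = 316 K.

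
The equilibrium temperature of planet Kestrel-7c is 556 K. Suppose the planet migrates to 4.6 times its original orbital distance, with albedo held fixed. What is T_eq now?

T_eq ∝ L^(1/4) · d^(−1/2).
T′ = 556 / 4.6^(1/2) = 259 K.

T_eq ≈ 259 K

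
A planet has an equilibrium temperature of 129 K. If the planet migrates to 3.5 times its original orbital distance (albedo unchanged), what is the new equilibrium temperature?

T_eq ∝ L^(1/4) · d^(−1/2).
T′ = 129 / 3.5^(1/2) = 69.0 K.

T_eq ≈ 69.0 K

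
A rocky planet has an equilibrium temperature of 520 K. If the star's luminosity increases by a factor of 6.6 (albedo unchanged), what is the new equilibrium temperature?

T_eq ∝ L^(1/4) · d^(−1/2).
T′ = 520 × 6.6^(1/4) = 833 K.

T_eq ≈ 833 K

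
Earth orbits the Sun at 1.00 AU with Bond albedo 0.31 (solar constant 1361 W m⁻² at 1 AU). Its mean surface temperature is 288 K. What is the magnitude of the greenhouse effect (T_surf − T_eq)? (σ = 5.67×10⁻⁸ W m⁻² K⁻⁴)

S = 1361/1.00² = 1361 W m⁻².
T_eq = [S(1−A)/(4σ)]^(1/4) = [1361×0.69/(4×5.67×10⁻⁸)]^(1/4) = 253.7 K.
ΔT = T_surf − T_eq = 288 − 253.7.

ΔT ≈ 34.3 K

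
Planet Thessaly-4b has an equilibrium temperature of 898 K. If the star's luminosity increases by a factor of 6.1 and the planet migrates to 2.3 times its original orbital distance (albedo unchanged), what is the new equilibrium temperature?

T_eq ≈ 931 K

T_eq ∝ L^(1/4) · d^(−1/2).
T′ = 898 × 6.1^(1/4) / 2.3^(1/2) = 931 K.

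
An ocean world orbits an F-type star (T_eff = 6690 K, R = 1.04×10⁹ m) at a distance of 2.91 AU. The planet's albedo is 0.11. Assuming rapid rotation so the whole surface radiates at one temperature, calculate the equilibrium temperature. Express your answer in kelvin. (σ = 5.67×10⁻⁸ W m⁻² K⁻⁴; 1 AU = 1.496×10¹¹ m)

d = 2.91 AU = 4.35×10¹¹ m.
L = 4πR_⋆²σT_⋆⁴ = 4π(1.04×10⁹)² × 5.67×10⁻⁸ × (6690)⁴ = 1.54×10²⁷ W.
S = L/(4πd²) = 648 W m⁻².
Energy balance: absorbed = emitted ⇒ πR²·S(1−A) = 4πR²·σT_eq⁴, so T_eq⁴ = S(1−A)/(4σ).
T_eq = [648 × 0.89 / (4 × 5.67×10⁻⁸)]^(1/4) = (2.54×10⁹)^(1/4) = 225 K.

T_eq ≈ 225 K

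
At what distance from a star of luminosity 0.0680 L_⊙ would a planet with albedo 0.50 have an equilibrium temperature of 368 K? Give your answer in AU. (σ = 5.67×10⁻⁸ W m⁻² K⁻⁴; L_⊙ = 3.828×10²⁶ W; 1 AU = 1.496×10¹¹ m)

L = 0.0680 × 3.828×10²⁶ = 2.60×10²⁵ W.
From T_eq⁴ = L(1−A)/(16πσd²): d = √[L(1−A)/(16πσT_eq⁴)].
d = √[2.60×10²⁵ × 0.50 / (16π × 5.67×10⁻⁸ × (368)⁴)] = 1.58×10¹⁰ m = 0.105 AU.

d ≈ 0.105 AU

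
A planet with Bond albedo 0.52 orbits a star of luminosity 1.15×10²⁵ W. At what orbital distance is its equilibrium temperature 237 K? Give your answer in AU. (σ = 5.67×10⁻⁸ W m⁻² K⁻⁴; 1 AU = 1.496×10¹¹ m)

From T_eq⁴ = L(1−A)/(16πσd²): d = √[L(1−A)/(16πσT_eq⁴)].
d = √[1.15×10²⁵ × 0.48 / (16π × 5.67×10⁻⁸ × (237)⁴)] = 2.48×10¹⁰ m = 0.166 AU.

d ≈ 0.166 AU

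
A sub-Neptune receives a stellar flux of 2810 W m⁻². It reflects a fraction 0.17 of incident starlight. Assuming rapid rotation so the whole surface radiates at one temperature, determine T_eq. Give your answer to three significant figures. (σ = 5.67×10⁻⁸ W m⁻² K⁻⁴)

T_eq ≈ 318 K

Energy balance: absorbed = emitted ⇒ πR²·S(1−A) = 4πR²·σT_eq⁴, so T_eq⁴ = S(1−A)/(4σ).
T_eq = [2810 × 0.83 / (4 × 5.67×10⁻⁸)]^(1/4) = (1.03×10¹⁰)^(1/4) = 318 K.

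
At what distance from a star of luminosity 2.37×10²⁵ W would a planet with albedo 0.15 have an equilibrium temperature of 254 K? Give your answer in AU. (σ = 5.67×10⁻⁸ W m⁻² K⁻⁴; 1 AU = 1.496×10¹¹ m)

d ≈ 0.275 AU

From T_eq⁴ = L(1−A)/(16πσd²): d = √[L(1−A)/(16πσT_eq⁴)].
d = √[2.37×10²⁵ × 0.85 / (16π × 5.67×10⁻⁸ × (254)⁴)] = 4.12×10¹⁰ m = 0.275 AU.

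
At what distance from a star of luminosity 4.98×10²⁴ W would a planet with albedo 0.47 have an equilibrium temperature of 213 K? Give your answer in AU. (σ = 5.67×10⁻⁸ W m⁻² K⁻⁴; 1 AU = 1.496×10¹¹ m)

d ≈ 0.142 AU

From T_eq⁴ = L(1−A)/(16πσd²): d = √[L(1−A)/(16πσT_eq⁴)].
d = √[4.98×10²⁴ × 0.53 / (16π × 5.67×10⁻⁸ × (213)⁴)] = 2.12×10¹⁰ m = 0.142 AU.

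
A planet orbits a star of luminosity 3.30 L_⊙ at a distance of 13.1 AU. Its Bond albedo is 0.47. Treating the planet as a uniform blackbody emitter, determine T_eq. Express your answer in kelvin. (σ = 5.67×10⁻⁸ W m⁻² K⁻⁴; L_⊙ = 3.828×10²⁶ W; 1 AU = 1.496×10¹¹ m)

T_eq ≈ 88.4 K

d = 13.1 AU = 1.96×10¹² m.
L = 3.30 × 3.828×10²⁶ = 1.26×10²⁷ W.
Flux: S = L/(4πd²) = 1.26×10²⁷/(4π×(1.96×10¹²)²) = 26.2 W m⁻².
Energy balance: absorbed = emitted ⇒ πR²·S(1−A) = 4πR²·σT_eq⁴, so T_eq⁴ = S(1−A)/(4σ).
T_eq = [26.2 × 0.53 / (4 × 5.67×10⁻⁸)]^(1/4) = (6.12×10⁷)^(1/4) = 88.4 K.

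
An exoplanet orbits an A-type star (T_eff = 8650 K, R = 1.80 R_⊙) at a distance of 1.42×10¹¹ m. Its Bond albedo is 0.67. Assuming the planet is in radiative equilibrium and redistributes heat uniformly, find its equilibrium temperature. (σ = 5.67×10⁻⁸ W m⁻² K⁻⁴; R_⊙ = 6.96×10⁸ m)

R_⋆ = 1.80 × 6.96×10⁸ = 1.25×10⁹ m.
L = 4πR_⋆²σT_⋆⁴ = 4π(1.25×10⁹)² × 5.67×10⁻⁸ × (8650)⁴ = 6.26×10²⁷ W.
S = L/(4πd²) = 2.47×10⁴ W m⁻².
Energy balance: absorbed = emitted ⇒ πR²·S(1−A) = 4πR²·σT_eq⁴, so T_eq⁴ = S(1−A)/(4σ).
T_eq = [2.47×10⁴ × 0.33 / (4 × 5.67×10⁻⁸)]^(1/4) = (3.60×10¹⁰)^(1/4) = 435 K.

T_eq ≈ 435 K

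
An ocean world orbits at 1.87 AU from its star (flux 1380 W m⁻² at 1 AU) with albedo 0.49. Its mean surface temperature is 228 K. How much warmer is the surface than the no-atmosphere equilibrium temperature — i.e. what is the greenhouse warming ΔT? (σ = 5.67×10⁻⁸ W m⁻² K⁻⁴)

S = 1380/1.87² = 394.6 W m⁻².
T_eq = [S(1−A)/(4σ)]^(1/4) = [394.6×0.51/(4×5.67×10⁻⁸)]^(1/4) = 172.6 K.
ΔT = T_surf − T_eq = 228 − 172.6.

ΔT ≈ 55.4 K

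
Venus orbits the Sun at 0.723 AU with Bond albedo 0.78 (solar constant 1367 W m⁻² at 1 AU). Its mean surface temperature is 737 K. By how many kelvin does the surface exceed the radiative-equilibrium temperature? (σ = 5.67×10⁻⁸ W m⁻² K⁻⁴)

ΔT ≈ 512.6 K

S = 1367/0.723² = 2615 W m⁻².
T_eq = [S(1−A)/(4σ)]^(1/4) = [2615×0.22/(4×5.67×10⁻⁸)]^(1/4) = 224.4 K.
ΔT = T_surf − T_eq = 737 − 224.4.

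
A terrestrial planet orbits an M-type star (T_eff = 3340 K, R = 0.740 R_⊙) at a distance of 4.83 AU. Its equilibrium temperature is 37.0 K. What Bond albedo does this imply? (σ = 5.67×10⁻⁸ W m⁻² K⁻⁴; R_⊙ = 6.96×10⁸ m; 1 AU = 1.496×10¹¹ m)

R_⋆ = 0.740 × 6.96×10⁸ = 5.15×10⁸ m.
d = 4.83 AU = 7.23×10¹¹ m.
L = 4πR_⋆²σT_⋆⁴ = 4π(5.15×10⁸)² × 5.67×10⁻⁸ × (3340)⁴ = 2.35×10²⁵ W.
S = L/(4πd²) = 3.59 W m⁻².
From T_eq⁴ = S(1−A)/(4σ): 1−A = 4σT_eq⁴/S.
1−A = 4 × 5.67×10⁻⁸ × (37.0)⁴ / 3.59 = 0.119.

A ≈ 0.88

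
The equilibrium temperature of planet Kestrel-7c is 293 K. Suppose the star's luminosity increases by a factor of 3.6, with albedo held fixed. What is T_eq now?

T_eq ≈ 404 K

T_eq ∝ L^(1/4) · d^(−1/2).
T′ = 293 × 3.6^(1/4) = 404 K.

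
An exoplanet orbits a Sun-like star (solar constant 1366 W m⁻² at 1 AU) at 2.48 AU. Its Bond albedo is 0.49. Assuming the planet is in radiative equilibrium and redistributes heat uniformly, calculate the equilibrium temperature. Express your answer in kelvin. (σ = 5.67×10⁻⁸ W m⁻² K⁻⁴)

T_eq ≈ 149 K

Flux at 2.48 AU: S = 1366/2.48² = 222 W m⁻².
Energy balance: absorbed = emitted ⇒ πR²·S(1−A) = 4πR²·σT_eq⁴, so T_eq⁴ = S(1−A)/(4σ).
T_eq = [222 × 0.51 / (4 × 5.67×10⁻⁸)]^(1/4) = (4.99×10⁸)^(1/4) = 149 K.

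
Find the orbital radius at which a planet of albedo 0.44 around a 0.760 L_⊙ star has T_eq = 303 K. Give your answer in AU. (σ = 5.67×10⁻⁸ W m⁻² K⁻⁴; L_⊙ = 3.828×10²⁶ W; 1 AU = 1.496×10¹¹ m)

L = 0.760 × 3.828×10²⁶ = 2.91×10²⁶ W.
From T_eq⁴ = L(1−A)/(16πσd²): d = √[L(1−A)/(16πσT_eq⁴)].
d = √[2.91×10²⁶ × 0.56 / (16π × 5.67×10⁻⁸ × (303)⁴)] = 8.24×10¹⁰ m = 0.550 AU.

d ≈ 0.550 AU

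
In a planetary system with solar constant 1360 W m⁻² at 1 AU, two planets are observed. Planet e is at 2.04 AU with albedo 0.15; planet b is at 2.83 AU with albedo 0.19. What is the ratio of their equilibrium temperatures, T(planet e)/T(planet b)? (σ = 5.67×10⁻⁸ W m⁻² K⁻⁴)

T₁/T₂ ≈ 1.192

T_eq = [S₀(1−A)/(4σd²)]^(1/4), so T ∝ (1−A)^(1/4) / √d.
T₁ = [1360×0.85/(4×5.67×10⁻⁸×2.04²)]^(1/4) = 187.07 K.
T₂ = [1360×0.81/(4×5.67×10⁻⁸×2.83²)]^(1/4) = 156.93 K.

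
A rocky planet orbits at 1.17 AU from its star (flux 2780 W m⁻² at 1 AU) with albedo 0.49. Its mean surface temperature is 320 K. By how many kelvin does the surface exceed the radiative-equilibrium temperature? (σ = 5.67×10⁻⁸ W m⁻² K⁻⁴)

ΔT ≈ 60.0 K

S = 2780/1.17² = 2031 W m⁻².
T_eq = [S(1−A)/(4σ)]^(1/4) = [2031×0.51/(4×5.67×10⁻⁸)]^(1/4) = 260.0 K.
ΔT = T_surf − T_eq = 320 − 260.0.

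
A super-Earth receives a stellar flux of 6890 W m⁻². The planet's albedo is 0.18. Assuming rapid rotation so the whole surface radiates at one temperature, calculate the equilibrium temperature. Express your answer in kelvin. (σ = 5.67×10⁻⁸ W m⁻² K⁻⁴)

Energy balance: absorbed = emitted ⇒ πR²·S(1−A) = 4πR²·σT_eq⁴, so T_eq⁴ = S(1−A)/(4σ).
T_eq = [6890 × 0.82 / (4 × 5.67×10⁻⁸)]^(1/4) = (2.49×10¹⁰)^(1/4) = 397 K.

T_eq ≈ 397 K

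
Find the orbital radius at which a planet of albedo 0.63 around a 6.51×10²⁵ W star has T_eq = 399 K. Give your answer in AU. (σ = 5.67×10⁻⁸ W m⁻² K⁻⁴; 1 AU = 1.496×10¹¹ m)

d ≈ 0.122 AU

From T_eq⁴ = L(1−A)/(16πσd²): d = √[L(1−A)/(16πσT_eq⁴)].
d = √[6.51×10²⁵ × 0.37 / (16π × 5.67×10⁻⁸ × (399)⁴)] = 1.83×10¹⁰ m = 0.122 AU.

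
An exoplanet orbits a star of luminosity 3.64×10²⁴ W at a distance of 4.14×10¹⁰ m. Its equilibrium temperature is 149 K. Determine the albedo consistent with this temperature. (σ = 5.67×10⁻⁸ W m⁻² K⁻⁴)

A ≈ 0.34

Flux: S = L/(4πd²) = 3.64×10²⁴/(4π×(4.14×10¹⁰)²) = 169 W m⁻².
From T_eq⁴ = S(1−A)/(4σ): 1−A = 4σT_eq⁴/S.
1−A = 4 × 5.67×10⁻⁸ × (149)⁴ / 169 = 0.661.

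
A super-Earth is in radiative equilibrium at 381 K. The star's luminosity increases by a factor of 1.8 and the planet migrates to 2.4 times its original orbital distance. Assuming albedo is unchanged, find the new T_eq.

T_eq ∝ L^(1/4) · d^(−1/2).
T′ = 381 × 1.8^(1/4) / 2.4^(1/2) = 285 K.

T_eq ≈ 285 K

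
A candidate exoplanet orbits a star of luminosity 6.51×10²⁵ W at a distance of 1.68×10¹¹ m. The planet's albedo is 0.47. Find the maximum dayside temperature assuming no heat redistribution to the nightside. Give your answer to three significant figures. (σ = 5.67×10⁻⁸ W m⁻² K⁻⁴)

Flux: S = L/(4πd²) = 6.51×10²⁵/(4π×(1.68×10¹¹)²) = 184 W m⁻².
With no redistribution each surface element balances locally: S(1−A) = σT⁴.
T = [184 × 0.53 / 5.67×10⁻⁸]^(1/4) = (1.72×10⁹)^(1/4) = 204 K.

T_ss ≈ 204 K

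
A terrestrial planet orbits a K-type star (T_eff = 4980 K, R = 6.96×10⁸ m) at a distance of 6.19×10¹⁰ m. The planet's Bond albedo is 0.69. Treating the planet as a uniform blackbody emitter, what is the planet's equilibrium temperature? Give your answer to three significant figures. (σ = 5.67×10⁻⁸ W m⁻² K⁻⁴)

L = 4πR_⋆²σT_⋆⁴ = 4π(6.96×10⁸)² × 5.67×10⁻⁸ × (4980)⁴ = 2.12×10²⁶ W.
S = L/(4πd²) = 4410 W m⁻².
Energy balance: absorbed = emitted ⇒ πR²·S(1−A) = 4πR²·σT_eq⁴, so T_eq⁴ = S(1−A)/(4σ).
T_eq = [4410 × 0.31 / (4 × 5.67×10⁻⁸)]^(1/4) = (6.03×10⁹)^(1/4) = 279 K.

T_eq ≈ 279 K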